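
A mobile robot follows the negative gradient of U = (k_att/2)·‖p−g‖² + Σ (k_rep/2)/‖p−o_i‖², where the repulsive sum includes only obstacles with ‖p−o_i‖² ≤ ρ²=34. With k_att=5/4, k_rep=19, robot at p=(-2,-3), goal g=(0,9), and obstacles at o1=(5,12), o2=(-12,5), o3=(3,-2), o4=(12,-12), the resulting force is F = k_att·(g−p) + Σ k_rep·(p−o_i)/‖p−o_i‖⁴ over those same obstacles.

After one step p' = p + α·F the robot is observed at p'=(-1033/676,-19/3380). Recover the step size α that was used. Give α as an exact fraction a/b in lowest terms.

F_att = 5/4·(g−p) = 5/4·(2,12) = (2.5000,15.0000)
o1: d²=274 > ρ²=34 → inactive
o2: d²=164 > ρ²=34 → inactive
o3: d²=26 ≤ ρ²=34; F_rep = 19·(-5,-1)/26² = (-0.1405,-0.0281)
o4: d²=277 > ρ²=34 → inactive
F = F_att + ΣF_rep = (2.3595,14.9719)
Δp = p'−p = (0.4719,2.9944); α = Δx/Fx = (319/676) / (1595/676) = 1/5
check: Δy/Fy = (10121/3380) / (10121/676) = 1/5 ✓

α = 1/5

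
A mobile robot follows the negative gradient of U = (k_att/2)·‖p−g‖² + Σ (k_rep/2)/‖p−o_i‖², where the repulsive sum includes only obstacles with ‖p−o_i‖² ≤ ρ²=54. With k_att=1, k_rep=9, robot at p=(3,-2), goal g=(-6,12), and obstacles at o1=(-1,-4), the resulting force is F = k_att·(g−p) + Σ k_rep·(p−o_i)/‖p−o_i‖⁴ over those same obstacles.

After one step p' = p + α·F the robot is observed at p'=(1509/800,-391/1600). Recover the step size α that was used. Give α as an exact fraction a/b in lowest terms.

F_att = 1·(g−p) = 1·(-9,14) = (-9.0000,14.0000)
o1: d²=20 ≤ ρ²=54; F_rep = 9·(4,2)/20² = (0.0900,0.0450)
F = F_att + ΣF_rep = (-8.9100,14.0450)
Δp = p'−p = (-1.1138,1.7556); α = Δx/Fx = (-891/800) / (-891/100) = 1/8
check: Δy/Fy = (2809/1600) / (2809/200) = 1/8 ✓

α = 1/8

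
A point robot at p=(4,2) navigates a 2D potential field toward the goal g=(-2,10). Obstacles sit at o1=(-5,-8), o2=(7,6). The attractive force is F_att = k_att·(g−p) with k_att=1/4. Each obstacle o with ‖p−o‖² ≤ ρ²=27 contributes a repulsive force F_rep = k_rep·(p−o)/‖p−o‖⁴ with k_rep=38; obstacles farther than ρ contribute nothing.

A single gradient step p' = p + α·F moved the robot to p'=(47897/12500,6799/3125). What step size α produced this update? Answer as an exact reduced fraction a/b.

α = 1/10

F_att = 1/4·(g−p) = 1/4·(-6,8) = (-1.5000,2.0000)
o1: d²=181 > ρ²=27 → inactive
o2: d²=25 ≤ ρ²=27; F_rep = 38·(-3,-4)/25² = (-0.1824,-0.2432)
F = F_att + ΣF_rep = (-1.6824,1.7568)
Δp = p'−p = (-0.1682,0.1757); α = Δx/Fx = (-2103/12500) / (-2103/1250) = 1/10
check: Δy/Fy = (549/3125) / (1098/625) = 1/10 ✓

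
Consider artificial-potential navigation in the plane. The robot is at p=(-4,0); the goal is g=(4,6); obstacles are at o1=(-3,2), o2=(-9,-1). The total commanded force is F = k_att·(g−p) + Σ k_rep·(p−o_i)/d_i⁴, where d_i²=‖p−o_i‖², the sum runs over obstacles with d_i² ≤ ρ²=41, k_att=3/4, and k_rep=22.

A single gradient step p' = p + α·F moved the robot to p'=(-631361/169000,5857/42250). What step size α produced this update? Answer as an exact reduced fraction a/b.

F_att = 3/4·(g−p) = 3/4·(8,6) = (6.0000,4.5000)
o1: d²=5 ≤ ρ²=41; F_rep = 22·(-1,-2)/5² = (-0.8800,-1.7600)
o2: d²=26 ≤ ρ²=41; F_rep = 22·(5,1)/26² = (0.1627,0.0325)
F = F_att + ΣF_rep = (5.2827,2.7725)
Δp = p'−p = (0.2641,0.1386); α = Δx/Fx = (44639/169000) / (44639/8450) = 1/20
check: Δy/Fy = (5857/42250) / (11714/4225) = 1/20 ✓

α = 1/20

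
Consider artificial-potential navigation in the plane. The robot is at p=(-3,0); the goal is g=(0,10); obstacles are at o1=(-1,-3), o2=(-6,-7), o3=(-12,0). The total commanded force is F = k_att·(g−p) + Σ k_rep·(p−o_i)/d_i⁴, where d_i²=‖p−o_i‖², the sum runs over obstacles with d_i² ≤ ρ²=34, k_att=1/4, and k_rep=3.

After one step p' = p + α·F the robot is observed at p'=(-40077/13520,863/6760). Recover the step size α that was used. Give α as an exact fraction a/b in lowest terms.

F_att = 1/4·(g−p) = 1/4·(3,10) = (0.7500,2.5000)
o1: d²=13 ≤ ρ²=34; F_rep = 3·(-2,3)/13² = (-0.0355,0.0533)
o2: d²=58 > ρ²=34 → inactive
o3: d²=81 > ρ²=34 → inactive
F = F_att + ΣF_rep = (0.7145,2.5533)
Δp = p'−p = (0.0357,0.1277); α = Δx/Fx = (483/13520) / (483/676) = 1/20
check: Δy/Fy = (863/6760) / (863/338) = 1/20 ✓

α = 1/20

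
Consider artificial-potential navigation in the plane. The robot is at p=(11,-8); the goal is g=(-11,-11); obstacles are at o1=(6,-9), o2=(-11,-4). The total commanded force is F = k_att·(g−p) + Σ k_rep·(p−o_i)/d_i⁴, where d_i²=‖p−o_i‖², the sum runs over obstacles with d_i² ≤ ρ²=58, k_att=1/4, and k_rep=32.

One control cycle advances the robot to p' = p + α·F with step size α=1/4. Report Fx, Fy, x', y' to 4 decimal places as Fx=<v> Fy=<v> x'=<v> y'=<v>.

Fx=-5.2633 Fy=-0.7027 x'=9.6842 y'=-8.1757

F_att = 1/4·(g−p) = 1/4·(-22,-3) = (-5.5000,-0.7500)
o1: d²=26 ≤ ρ²=58; F_rep = 32·(5,1)/26² = (0.2367,0.0473)
o2: d²=500 > ρ²=58 → inactive
F = F_att + ΣF_rep = (-5.2633,-0.7027)
p' = p + 1/4·F = (9.6842,-8.1757)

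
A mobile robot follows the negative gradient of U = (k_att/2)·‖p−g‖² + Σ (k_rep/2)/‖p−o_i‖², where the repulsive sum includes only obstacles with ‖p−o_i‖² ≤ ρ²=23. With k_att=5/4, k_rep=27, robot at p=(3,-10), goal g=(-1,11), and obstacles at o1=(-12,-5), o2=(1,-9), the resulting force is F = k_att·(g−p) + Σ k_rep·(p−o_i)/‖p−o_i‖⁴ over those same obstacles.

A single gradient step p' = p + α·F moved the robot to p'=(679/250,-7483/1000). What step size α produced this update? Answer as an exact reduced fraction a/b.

α = 1/10

F_att = 5/4·(g−p) = 5/4·(-4,21) = (-5.0000,26.2500)
o1: d²=250 > ρ²=23 → inactive
o2: d²=5 ≤ ρ²=23; F_rep = 27·(2,-1)/5² = (2.1600,-1.0800)
F = F_att + ΣF_rep = (-2.8400,25.1700)
Δp = p'−p = (-0.2840,2.5170); α = Δx/Fx = (-71/250) / (-71/25) = 1/10
check: Δy/Fy = (2517/1000) / (2517/100) = 1/10 ✓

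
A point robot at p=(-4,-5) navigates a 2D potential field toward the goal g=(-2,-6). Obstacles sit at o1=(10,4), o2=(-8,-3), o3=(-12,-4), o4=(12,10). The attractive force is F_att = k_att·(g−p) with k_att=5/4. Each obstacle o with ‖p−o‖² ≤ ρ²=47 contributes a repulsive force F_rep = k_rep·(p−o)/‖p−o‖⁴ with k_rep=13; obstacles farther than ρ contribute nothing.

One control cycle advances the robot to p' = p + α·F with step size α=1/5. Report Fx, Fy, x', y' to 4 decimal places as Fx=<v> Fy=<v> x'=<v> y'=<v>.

Fx=2.6300 Fy=-1.3150 x'=-3.4740 y'=-5.2630

F_att = 5/4·(g−p) = 5/4·(2,-1) = (2.5000,-1.2500)
o1: d²=277 > ρ²=47 → inactive
o2: d²=20 ≤ ρ²=47; F_rep = 13·(4,-2)/20² = (0.1300,-0.0650)
o3: d²=65 > ρ²=47 → inactive
o4: d²=481 > ρ²=47 → inactive
F = F_att + ΣF_rep = (2.6300,-1.3150)
p' = p + 1/5·F = (-3.4740,-5.2630)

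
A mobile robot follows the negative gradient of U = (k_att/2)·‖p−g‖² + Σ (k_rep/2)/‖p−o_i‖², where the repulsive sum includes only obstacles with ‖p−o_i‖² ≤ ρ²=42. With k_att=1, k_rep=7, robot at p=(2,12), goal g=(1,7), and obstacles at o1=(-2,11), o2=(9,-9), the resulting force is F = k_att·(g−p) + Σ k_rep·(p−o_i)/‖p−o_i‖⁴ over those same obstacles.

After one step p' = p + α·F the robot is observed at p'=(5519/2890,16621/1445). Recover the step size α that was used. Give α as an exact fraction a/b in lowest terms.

F_att = 1·(g−p) = 1·(-1,-5) = (-1.0000,-5.0000)
o1: d²=17 ≤ ρ²=42; F_rep = 7·(4,1)/17² = (0.0969,0.0242)
o2: d²=490 > ρ²=42 → inactive
F = F_att + ΣF_rep = (-0.9031,-4.9758)
Δp = p'−p = (-0.0903,-0.4976); α = Δx/Fx = (-261/2890) / (-261/289) = 1/10
check: Δy/Fy = (-719/1445) / (-1438/289) = 1/10 ✓

α = 1/10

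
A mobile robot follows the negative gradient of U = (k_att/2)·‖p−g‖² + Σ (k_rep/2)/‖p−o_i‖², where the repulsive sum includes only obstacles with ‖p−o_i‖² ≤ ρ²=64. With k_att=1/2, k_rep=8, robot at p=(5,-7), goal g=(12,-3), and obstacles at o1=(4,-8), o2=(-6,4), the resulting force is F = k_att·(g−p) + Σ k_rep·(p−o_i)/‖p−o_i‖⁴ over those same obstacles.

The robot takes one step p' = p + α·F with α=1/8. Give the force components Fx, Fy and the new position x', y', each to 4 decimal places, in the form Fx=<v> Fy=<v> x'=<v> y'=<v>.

Fx=5.5000 Fy=4.0000 x'=5.6875 y'=-6.5000

F_att = 1/2·(g−p) = 1/2·(7,4) = (3.5000,2.0000)
o1: d²=2 ≤ ρ²=64; F_rep = 8·(1,1)/2² = (2.0000,2.0000)
o2: d²=242 > ρ²=64 → inactive
F = F_att + ΣF_rep = (5.5000,4.0000)
p' = p + 1/8·F = (5.6875,-6.5000)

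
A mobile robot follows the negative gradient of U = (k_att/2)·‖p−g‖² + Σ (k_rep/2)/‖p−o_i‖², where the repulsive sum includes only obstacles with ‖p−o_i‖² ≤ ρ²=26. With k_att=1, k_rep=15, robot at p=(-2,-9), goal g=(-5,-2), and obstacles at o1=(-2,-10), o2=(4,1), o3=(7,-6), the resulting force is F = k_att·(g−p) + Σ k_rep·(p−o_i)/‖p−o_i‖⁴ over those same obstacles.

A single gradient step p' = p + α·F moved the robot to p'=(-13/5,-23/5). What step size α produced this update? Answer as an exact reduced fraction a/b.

α = 1/5

F_att = 1·(g−p) = 1·(-3,7) = (-3.0000,7.0000)
o1: d²=1 ≤ ρ²=26; F_rep = 15·(0,1)/1² = (0.0000,15.0000)
o2: d²=136 > ρ²=26 → inactive
o3: d²=90 > ρ²=26 → inactive
F = F_att + ΣF_rep = (-3.0000,22.0000)
Δp = p'−p = (-0.6000,4.4000); α = Δx/Fx = (-3/5) / (-3) = 1/5
check: Δy/Fy = (22/5) / (22) = 1/5 ✓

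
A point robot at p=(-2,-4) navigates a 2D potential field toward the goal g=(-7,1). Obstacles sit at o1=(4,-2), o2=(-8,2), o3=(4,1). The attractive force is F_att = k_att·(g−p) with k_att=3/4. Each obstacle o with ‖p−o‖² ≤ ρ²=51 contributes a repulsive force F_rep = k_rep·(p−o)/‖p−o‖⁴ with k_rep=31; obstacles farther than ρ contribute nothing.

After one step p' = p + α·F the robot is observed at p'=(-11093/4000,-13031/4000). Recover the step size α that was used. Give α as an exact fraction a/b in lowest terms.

F_att = 3/4·(g−p) = 3/4·(-5,5) = (-3.7500,3.7500)
o1: d²=40 ≤ ρ²=51; F_rep = 31·(-6,-2)/40² = (-0.1163,-0.0387)
o2: d²=72 > ρ²=51 → inactive
o3: d²=61 > ρ²=51 → inactive
F = F_att + ΣF_rep = (-3.8662,3.7113)
Δp = p'−p = (-0.7732,0.7422); α = Δx/Fx = (-3093/4000) / (-3093/800) = 1/5
check: Δy/Fy = (2969/4000) / (2969/800) = 1/5 ✓

α = 1/5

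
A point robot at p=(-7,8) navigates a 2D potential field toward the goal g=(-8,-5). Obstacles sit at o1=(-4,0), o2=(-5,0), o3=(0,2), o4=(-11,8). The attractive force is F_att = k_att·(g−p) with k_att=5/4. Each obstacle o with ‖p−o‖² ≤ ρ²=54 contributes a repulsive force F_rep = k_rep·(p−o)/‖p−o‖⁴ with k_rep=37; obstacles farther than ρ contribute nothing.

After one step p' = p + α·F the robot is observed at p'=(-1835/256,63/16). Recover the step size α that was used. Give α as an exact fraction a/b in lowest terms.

F_att = 5/4·(g−p) = 5/4·(-1,-13) = (-1.2500,-16.2500)
o1: d²=73 > ρ²=54 → inactive
o2: d²=68 > ρ²=54 → inactive
o3: d²=85 > ρ²=54 → inactive
o4: d²=16 ≤ ρ²=54; F_rep = 37·(4,0)/16² = (0.5781,0.0000)
F = F_att + ΣF_rep = (-0.6719,-16.2500)
Δp = p'−p = (-0.1680,-4.0625); α = Δx/Fx = (-43/256) / (-43/64) = 1/4
check: Δy/Fy = (-65/16) / (-65/4) = 1/4 ✓

α = 1/4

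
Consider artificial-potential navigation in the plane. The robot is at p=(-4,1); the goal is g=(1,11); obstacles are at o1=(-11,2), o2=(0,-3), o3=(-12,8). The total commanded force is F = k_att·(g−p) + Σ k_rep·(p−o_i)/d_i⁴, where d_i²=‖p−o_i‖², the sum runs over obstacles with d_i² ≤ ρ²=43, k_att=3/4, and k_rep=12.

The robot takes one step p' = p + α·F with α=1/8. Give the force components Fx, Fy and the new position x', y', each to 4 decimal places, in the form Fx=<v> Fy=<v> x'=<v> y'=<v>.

Fx=3.7031 Fy=7.5469 x'=-3.5371 y'=1.9434

F_att = 3/4·(g−p) = 3/4·(5,10) = (3.7500,7.5000)
o1: d²=50 > ρ²=43 → inactive
o2: d²=32 ≤ ρ²=43; F_rep = 12·(-4,4)/32² = (-0.0469,0.0469)
o3: d²=113 > ρ²=43 → inactive
F = F_att + ΣF_rep = (3.7031,7.5469)
p' = p + 1/8·F = (-3.5371,1.9434)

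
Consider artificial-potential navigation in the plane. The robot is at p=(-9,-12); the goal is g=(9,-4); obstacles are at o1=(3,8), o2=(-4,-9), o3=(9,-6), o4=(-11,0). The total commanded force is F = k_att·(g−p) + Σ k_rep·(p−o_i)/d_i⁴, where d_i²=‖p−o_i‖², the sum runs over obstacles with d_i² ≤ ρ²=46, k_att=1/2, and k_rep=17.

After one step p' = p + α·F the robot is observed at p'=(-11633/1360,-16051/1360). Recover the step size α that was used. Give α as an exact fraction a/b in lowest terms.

F_att = 1/2·(g−p) = 1/2·(18,8) = (9.0000,4.0000)
o1: d²=544 > ρ²=46 → inactive
o2: d²=34 ≤ ρ²=46; F_rep = 17·(-5,-3)/34² = (-0.0735,-0.0441)
o3: d²=360 > ρ²=46 → inactive
o4: d²=148 > ρ²=46 → inactive
F = F_att + ΣF_rep = (8.9265,3.9559)
Δp = p'−p = (0.4463,0.1978); α = Δx/Fx = (607/1360) / (607/68) = 1/20
check: Δy/Fy = (269/1360) / (269/68) = 1/20 ✓

α = 1/20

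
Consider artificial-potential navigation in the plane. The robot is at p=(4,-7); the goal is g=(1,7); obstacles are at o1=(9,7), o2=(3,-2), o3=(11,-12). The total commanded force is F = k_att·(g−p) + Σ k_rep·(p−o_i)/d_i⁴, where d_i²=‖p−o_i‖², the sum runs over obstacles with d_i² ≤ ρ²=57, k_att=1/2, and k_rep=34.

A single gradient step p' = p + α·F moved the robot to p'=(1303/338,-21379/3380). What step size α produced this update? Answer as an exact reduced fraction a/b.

F_att = 1/2·(g−p) = 1/2·(-3,14) = (-1.5000,7.0000)
o1: d²=221 > ρ²=57 → inactive
o2: d²=26 ≤ ρ²=57; F_rep = 34·(1,-5)/26² = (0.0503,-0.2515)
o3: d²=74 > ρ²=57 → inactive
F = F_att + ΣF_rep = (-1.4497,6.7485)
Δp = p'−p = (-0.1450,0.6749); α = Δx/Fx = (-49/338) / (-245/169) = 1/10
check: Δy/Fy = (2281/3380) / (2281/338) = 1/10 ✓

α = 1/10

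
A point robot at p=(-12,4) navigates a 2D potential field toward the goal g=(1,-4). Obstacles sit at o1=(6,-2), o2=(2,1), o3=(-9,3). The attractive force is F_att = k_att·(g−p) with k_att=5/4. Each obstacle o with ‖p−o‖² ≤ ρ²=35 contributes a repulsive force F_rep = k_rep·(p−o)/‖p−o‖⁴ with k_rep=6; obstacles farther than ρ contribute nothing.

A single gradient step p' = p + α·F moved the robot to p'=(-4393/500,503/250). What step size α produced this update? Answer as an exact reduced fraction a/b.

F_att = 5/4·(g−p) = 5/4·(13,-8) = (16.2500,-10.0000)
o1: d²=360 > ρ²=35 → inactive
o2: d²=205 > ρ²=35 → inactive
o3: d²=10 ≤ ρ²=35; F_rep = 6·(-3,1)/10² = (-0.1800,0.0600)
F = F_att + ΣF_rep = (16.0700,-9.9400)
Δp = p'−p = (3.2140,-1.9880); α = Δx/Fx = (1607/500) / (1607/100) = 1/5
check: Δy/Fy = (-497/250) / (-497/50) = 1/5 ✓

α = 1/5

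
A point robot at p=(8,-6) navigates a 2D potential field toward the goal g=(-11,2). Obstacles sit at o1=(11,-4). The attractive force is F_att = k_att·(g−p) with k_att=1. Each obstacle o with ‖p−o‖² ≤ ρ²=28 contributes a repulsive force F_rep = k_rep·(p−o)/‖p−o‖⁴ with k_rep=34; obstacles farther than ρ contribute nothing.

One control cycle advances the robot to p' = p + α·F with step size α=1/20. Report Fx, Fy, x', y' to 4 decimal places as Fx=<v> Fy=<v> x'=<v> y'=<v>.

F_att = 1·(g−p) = 1·(-19,8) = (-19.0000,8.0000)
o1: d²=13 ≤ ρ²=28; F_rep = 34·(-3,-2)/13² = (-0.6036,-0.4024)
F = F_att + ΣF_rep = (-19.6036,7.5976)
p' = p + 1/20·F = (7.0198,-5.6201)

Fx=-19.6036 Fy=7.5976 x'=7.0198 y'=-5.6201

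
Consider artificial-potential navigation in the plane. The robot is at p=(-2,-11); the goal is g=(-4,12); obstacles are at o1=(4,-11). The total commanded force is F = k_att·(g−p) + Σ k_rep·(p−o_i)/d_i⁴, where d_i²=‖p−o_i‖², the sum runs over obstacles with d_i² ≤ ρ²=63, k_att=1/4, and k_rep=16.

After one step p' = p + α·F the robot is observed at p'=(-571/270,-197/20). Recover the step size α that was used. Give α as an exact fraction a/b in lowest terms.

F_att = 1/4·(g−p) = 1/4·(-2,23) = (-0.5000,5.7500)
o1: d²=36 ≤ ρ²=63; F_rep = 16·(-6,0)/36² = (-0.0741,0.0000)
F = F_att + ΣF_rep = (-0.5741,5.7500)
Δp = p'−p = (-0.1148,1.1500); α = Δx/Fx = (-31/270) / (-31/54) = 1/5
check: Δy/Fy = (23/20) / (23/4) = 1/5 ✓

α = 1/5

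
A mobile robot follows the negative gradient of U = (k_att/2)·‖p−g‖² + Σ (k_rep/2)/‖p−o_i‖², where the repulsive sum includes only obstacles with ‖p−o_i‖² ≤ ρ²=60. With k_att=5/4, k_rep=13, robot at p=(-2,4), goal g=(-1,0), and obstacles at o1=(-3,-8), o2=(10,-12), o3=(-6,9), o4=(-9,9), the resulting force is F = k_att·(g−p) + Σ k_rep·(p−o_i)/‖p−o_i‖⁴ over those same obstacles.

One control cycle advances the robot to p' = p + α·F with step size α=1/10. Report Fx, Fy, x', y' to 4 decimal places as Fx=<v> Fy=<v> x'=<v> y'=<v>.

Fx=1.2809 Fy=-5.0387 x'=-1.8719 y'=3.4961

F_att = 5/4·(g−p) = 5/4·(1,-4) = (1.2500,-5.0000)
o1: d²=145 > ρ²=60 → inactive
o2: d²=400 > ρ²=60 → inactive
o3: d²=41 ≤ ρ²=60; F_rep = 13·(4,-5)/41² = (0.0309,-0.0387)
o4: d²=74 > ρ²=60 → inactive
F = F_att + ΣF_rep = (1.2809,-5.0387)
p' = p + 1/10·F = (-1.8719,3.4961)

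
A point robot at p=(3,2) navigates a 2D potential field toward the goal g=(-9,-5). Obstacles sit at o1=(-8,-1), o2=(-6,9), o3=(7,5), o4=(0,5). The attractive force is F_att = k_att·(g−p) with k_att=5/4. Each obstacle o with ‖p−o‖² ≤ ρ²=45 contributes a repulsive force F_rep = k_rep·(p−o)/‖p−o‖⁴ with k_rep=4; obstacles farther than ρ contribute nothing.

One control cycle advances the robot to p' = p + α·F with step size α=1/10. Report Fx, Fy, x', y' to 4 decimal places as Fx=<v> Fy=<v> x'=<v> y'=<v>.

F_att = 5/4·(g−p) = 5/4·(-12,-7) = (-15.0000,-8.7500)
o1: d²=130 > ρ²=45 → inactive
o2: d²=130 > ρ²=45 → inactive
o3: d²=25 ≤ ρ²=45; F_rep = 4·(-4,-3)/25² = (-0.0256,-0.0192)
o4: d²=18 ≤ ρ²=45; F_rep = 4·(3,-3)/18² = (0.0370,-0.0370)
F = F_att + ΣF_rep = (-14.9886,-8.8062)
p' = p + 1/10·F = (1.5011,1.1194)

Fx=-14.9886 Fy=-8.8062 x'=1.5011 y'=1.1194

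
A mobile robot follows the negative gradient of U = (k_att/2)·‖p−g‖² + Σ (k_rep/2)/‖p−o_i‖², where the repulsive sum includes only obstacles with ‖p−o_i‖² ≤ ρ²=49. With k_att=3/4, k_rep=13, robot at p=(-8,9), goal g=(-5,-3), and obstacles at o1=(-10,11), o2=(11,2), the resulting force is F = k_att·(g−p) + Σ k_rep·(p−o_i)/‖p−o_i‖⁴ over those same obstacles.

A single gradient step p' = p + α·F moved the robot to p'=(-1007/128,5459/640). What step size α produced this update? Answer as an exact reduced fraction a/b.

F_att = 3/4·(g−p) = 3/4·(3,-12) = (2.2500,-9.0000)
o1: d²=8 ≤ ρ²=49; F_rep = 13·(2,-2)/8² = (0.4062,-0.4062)
o2: d²=410 > ρ²=49 → inactive
F = F_att + ΣF_rep = (2.6562,-9.4062)
Δp = p'−p = (0.1328,-0.4703); α = Δx/Fx = (17/128) / (85/32) = 1/20
check: Δy/Fy = (-301/640) / (-301/32) = 1/20 ✓

α = 1/20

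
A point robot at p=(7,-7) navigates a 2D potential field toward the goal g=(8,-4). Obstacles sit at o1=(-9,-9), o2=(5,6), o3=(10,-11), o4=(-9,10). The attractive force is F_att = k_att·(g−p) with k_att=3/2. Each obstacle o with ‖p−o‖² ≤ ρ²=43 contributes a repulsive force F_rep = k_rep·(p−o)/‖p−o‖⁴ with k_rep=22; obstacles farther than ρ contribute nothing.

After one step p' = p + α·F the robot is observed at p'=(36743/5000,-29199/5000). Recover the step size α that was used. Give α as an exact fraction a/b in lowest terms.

F_att = 3/2·(g−p) = 3/2·(1,3) = (1.5000,4.5000)
o1: d²=260 > ρ²=43 → inactive
o2: d²=173 > ρ²=43 → inactive
o3: d²=25 ≤ ρ²=43; F_rep = 22·(-3,4)/25² = (-0.1056,0.1408)
o4: d²=545 > ρ²=43 → inactive
F = F_att + ΣF_rep = (1.3944,4.6408)
Δp = p'−p = (0.3486,1.1602); α = Δx/Fx = (1743/5000) / (1743/1250) = 1/4
check: Δy/Fy = (5801/5000) / (5801/1250) = 1/4 ✓

α = 1/4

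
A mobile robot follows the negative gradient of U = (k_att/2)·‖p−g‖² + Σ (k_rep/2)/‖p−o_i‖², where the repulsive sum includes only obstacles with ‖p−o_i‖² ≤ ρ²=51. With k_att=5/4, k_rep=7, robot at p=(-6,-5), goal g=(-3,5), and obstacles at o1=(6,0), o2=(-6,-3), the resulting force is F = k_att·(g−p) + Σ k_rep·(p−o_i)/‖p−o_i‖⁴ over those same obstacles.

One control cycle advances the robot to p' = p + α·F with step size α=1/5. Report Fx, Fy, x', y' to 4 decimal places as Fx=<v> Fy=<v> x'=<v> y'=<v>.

Fx=3.7500 Fy=11.6250 x'=-5.2500 y'=-2.6750

F_att = 5/4·(g−p) = 5/4·(3,10) = (3.7500,12.5000)
o1: d²=169 > ρ²=51 → inactive
o2: d²=4 ≤ ρ²=51; F_rep = 7·(0,-2)/4² = (0.0000,-0.8750)
F = F_att + ΣF_rep = (3.7500,11.6250)
p' = p + 1/5·F = (-5.2500,-2.6750)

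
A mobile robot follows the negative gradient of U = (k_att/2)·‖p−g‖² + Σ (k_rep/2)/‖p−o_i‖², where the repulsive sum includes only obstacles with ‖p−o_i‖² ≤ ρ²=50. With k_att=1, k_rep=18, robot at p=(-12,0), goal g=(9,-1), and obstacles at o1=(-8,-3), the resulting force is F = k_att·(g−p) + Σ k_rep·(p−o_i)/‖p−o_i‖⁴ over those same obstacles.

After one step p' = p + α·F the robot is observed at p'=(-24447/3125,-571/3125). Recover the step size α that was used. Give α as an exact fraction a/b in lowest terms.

α = 1/5

F_att = 1·(g−p) = 1·(21,-1) = (21.0000,-1.0000)
o1: d²=25 ≤ ρ²=50; F_rep = 18·(-4,3)/25² = (-0.1152,0.0864)
F = F_att + ΣF_rep = (20.8848,-0.9136)
Δp = p'−p = (4.1770,-0.1827); α = Δx/Fx = (13053/3125) / (13053/625) = 1/5
check: Δy/Fy = (-571/3125) / (-571/625) = 1/5 ✓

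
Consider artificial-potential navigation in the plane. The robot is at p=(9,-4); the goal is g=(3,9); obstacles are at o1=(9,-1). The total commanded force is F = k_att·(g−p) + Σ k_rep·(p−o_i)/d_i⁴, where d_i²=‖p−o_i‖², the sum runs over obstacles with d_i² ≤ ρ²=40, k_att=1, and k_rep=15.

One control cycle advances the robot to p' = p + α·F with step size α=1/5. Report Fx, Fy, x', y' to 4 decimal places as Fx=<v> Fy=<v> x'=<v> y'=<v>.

F_att = 1·(g−p) = 1·(-6,13) = (-6.0000,13.0000)
o1: d²=9 ≤ ρ²=40; F_rep = 15·(0,-3)/9² = (0.0000,-0.5556)
F = F_att + ΣF_rep = (-6.0000,12.4444)
p' = p + 1/5·F = (7.8000,-1.5111)

Fx=-6.0000 Fy=12.4444 x'=7.8000 y'=-1.5111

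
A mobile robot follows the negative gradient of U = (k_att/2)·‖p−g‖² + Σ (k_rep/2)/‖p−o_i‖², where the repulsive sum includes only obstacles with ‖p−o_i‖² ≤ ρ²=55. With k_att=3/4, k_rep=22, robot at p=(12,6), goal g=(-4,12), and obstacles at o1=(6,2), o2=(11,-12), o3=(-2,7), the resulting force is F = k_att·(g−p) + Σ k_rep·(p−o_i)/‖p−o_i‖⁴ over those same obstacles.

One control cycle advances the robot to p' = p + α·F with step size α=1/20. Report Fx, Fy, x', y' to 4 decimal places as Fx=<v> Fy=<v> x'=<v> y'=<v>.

Fx=-11.9512 Fy=4.5325 x'=11.4024 y'=6.2266

F_att = 3/4·(g−p) = 3/4·(-16,6) = (-12.0000,4.5000)
o1: d²=52 ≤ ρ²=55; F_rep = 22·(6,4)/52² = (0.0488,0.0325)
o2: d²=325 > ρ²=55 → inactive
o3: d²=197 > ρ²=55 → inactive
F = F_att + ΣF_rep = (-11.9512,4.5325)
p' = p + 1/20·F = (11.4024,6.2266)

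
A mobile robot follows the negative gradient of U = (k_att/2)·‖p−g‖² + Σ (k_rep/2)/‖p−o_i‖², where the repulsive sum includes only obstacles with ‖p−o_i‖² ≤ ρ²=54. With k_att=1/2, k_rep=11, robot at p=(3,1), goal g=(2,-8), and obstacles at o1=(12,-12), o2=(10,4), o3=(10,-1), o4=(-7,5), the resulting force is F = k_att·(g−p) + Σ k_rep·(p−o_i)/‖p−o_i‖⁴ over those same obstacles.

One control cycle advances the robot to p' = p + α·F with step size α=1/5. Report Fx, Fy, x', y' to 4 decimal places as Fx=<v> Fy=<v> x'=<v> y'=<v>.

Fx=-0.5274 Fy=-4.4922 x'=2.8945 y'=0.1016

F_att = 1/2·(g−p) = 1/2·(-1,-9) = (-0.5000,-4.5000)
o1: d²=250 > ρ²=54 → inactive
o2: d²=58 > ρ²=54 → inactive
o3: d²=53 ≤ ρ²=54; F_rep = 11·(-7,2)/53² = (-0.0274,0.0078)
o4: d²=116 > ρ²=54 → inactive
F = F_att + ΣF_rep = (-0.5274,-4.4922)
p' = p + 1/5·F = (2.8945,0.1016)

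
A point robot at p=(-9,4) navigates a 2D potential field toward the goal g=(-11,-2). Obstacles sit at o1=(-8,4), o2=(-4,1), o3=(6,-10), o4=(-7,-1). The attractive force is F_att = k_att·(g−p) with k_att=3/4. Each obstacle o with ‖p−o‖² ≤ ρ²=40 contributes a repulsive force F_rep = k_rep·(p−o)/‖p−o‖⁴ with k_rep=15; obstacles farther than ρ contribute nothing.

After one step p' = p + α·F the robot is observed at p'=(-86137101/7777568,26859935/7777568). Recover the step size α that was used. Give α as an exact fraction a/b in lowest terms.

α = 1/8

F_att = 3/4·(g−p) = 3/4·(-2,-6) = (-1.5000,-4.5000)
o1: d²=1 ≤ ρ²=40; F_rep = 15·(-1,0)/1² = (-15.0000,0.0000)
o2: d²=34 ≤ ρ²=40; F_rep = 15·(-5,3)/34² = (-0.0649,0.0389)
o3: d²=421 > ρ²=40 → inactive
o4: d²=29 ≤ ρ²=40; F_rep = 15·(-2,5)/29² = (-0.0357,0.0892)
F = F_att + ΣF_rep = (-16.6006,-4.3719)
Δp = p'−p = (-2.0751,-0.5465); α = Δx/Fx = (-16138989/7777568) / (-16138989/972196) = 1/8
check: Δy/Fy = (-4250337/7777568) / (-4250337/972196) = 1/8 ✓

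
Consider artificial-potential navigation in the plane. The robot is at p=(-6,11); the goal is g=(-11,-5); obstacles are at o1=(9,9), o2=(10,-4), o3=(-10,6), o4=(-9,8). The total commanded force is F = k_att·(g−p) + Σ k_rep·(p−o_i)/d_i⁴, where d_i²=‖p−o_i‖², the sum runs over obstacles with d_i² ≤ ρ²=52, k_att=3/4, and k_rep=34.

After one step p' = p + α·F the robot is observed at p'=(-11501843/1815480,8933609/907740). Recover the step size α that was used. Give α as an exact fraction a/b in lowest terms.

F_att = 3/4·(g−p) = 3/4·(-5,-16) = (-3.7500,-12.0000)
o1: d²=229 > ρ²=52 → inactive
o2: d²=481 > ρ²=52 → inactive
o3: d²=41 ≤ ρ²=52; F_rep = 34·(4,5)/41² = (0.0809,0.1011)
o4: d²=18 ≤ ρ²=52; F_rep = 34·(3,3)/18² = (0.3148,0.3148)
F = F_att + ΣF_rep = (-3.3543,-11.5841)
Δp = p'−p = (-0.3354,-1.1584); α = Δx/Fx = (-608963/1815480) / (-608963/181548) = 1/10
check: Δy/Fy = (-1051531/907740) / (-1051531/90774) = 1/10 ✓

α = 1/10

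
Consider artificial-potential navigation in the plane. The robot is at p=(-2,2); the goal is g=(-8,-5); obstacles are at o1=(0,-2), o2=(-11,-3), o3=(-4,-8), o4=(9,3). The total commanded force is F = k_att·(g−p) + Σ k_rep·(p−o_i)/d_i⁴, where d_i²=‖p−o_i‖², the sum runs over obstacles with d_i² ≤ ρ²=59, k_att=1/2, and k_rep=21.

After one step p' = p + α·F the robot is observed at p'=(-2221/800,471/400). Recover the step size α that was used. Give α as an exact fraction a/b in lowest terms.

F_att = 1/2·(g−p) = 1/2·(-6,-7) = (-3.0000,-3.5000)
o1: d²=20 ≤ ρ²=59; F_rep = 21·(-2,4)/20² = (-0.1050,0.2100)
o2: d²=106 > ρ²=59 → inactive
o3: d²=104 > ρ²=59 → inactive
o4: d²=122 > ρ²=59 → inactive
F = F_att + ΣF_rep = (-3.1050,-3.2900)
Δp = p'−p = (-0.7762,-0.8225); α = Δx/Fx = (-621/800) / (-621/200) = 1/4
check: Δy/Fy = (-329/400) / (-329/100) = 1/4 ✓

α = 1/4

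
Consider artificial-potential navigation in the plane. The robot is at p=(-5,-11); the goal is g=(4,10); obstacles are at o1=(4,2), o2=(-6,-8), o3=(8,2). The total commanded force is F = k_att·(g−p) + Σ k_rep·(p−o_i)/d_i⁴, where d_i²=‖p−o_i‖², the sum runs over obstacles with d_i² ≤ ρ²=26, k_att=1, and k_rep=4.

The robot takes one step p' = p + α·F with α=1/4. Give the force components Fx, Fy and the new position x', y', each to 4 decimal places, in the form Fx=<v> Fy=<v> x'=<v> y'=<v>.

F_att = 1·(g−p) = 1·(9,21) = (9.0000,21.0000)
o1: d²=250 > ρ²=26 → inactive
o2: d²=10 ≤ ρ²=26; F_rep = 4·(1,-3)/10² = (0.0400,-0.1200)
o3: d²=338 > ρ²=26 → inactive
F = F_att + ΣF_rep = (9.0400,20.8800)
p' = p + 1/4·F = (-2.7400,-5.7800)

Fx=9.0400 Fy=20.8800 x'=-2.7400 y'=-5.7800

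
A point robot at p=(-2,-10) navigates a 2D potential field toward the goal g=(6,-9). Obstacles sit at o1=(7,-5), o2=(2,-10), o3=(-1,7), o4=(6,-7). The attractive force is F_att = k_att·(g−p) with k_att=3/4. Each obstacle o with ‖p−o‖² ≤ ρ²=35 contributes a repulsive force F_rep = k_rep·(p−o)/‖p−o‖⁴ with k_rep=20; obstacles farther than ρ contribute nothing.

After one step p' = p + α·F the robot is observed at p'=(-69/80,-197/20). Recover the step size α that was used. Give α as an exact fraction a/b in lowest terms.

F_att = 3/4·(g−p) = 3/4·(8,1) = (6.0000,0.7500)
o1: d²=106 > ρ²=35 → inactive
o2: d²=16 ≤ ρ²=35; F_rep = 20·(-4,0)/16² = (-0.3125,0.0000)
o3: d²=290 > ρ²=35 → inactive
o4: d²=73 > ρ²=35 → inactive
F = F_att + ΣF_rep = (5.6875,0.7500)
Δp = p'−p = (1.1375,0.1500); α = Δx/Fx = (91/80) / (91/16) = 1/5
check: Δy/Fy = (3/20) / (3/4) = 1/5 ✓

α = 1/5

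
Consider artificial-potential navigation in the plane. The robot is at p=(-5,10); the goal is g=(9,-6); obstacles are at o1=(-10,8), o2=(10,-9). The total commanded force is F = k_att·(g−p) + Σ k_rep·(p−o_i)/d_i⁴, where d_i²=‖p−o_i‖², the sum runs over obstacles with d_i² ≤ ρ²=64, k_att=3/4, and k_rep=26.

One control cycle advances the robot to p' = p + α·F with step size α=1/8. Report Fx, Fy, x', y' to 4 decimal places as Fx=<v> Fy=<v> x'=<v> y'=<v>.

F_att = 3/4·(g−p) = 3/4·(14,-16) = (10.5000,-12.0000)
o1: d²=29 ≤ ρ²=64; F_rep = 26·(5,2)/29² = (0.1546,0.0618)
o2: d²=586 > ρ²=64 → inactive
F = F_att + ΣF_rep = (10.6546,-11.9382)
p' = p + 1/8·F = (-3.6682,8.5077)

Fx=10.6546 Fy=-11.9382 x'=-3.6682 y'=8.5077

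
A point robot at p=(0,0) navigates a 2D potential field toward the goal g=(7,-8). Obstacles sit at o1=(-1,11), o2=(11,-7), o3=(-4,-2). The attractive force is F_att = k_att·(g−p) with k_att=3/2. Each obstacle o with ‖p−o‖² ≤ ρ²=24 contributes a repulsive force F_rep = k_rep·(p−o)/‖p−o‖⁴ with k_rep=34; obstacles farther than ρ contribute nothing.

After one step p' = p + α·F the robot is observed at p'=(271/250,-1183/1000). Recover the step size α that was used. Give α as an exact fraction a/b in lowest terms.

α = 1/10

F_att = 3/2·(g−p) = 3/2·(7,-8) = (10.5000,-12.0000)
o1: d²=122 > ρ²=24 → inactive
o2: d²=170 > ρ²=24 → inactive
o3: d²=20 ≤ ρ²=24; F_rep = 34·(4,2)/20² = (0.3400,0.1700)
F = F_att + ΣF_rep = (10.8400,-11.8300)
Δp = p'−p = (1.0840,-1.1830); α = Δx/Fx = (271/250) / (271/25) = 1/10
check: Δy/Fy = (-1183/1000) / (-1183/100) = 1/10 ✓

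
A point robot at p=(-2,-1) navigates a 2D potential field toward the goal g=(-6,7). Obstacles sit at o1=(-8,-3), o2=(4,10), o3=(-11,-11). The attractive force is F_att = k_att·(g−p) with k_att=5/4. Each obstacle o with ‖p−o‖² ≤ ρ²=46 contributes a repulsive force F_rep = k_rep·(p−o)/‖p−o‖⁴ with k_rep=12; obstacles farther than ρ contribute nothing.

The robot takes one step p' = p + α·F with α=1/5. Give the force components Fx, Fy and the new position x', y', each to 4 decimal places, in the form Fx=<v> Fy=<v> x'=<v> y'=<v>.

Fx=-4.9550 Fy=10.0150 x'=-2.9910 y'=1.0030

F_att = 5/4·(g−p) = 5/4·(-4,8) = (-5.0000,10.0000)
o1: d²=40 ≤ ρ²=46; F_rep = 12·(6,2)/40² = (0.0450,0.0150)
o2: d²=157 > ρ²=46 → inactive
o3: d²=181 > ρ²=46 → inactive
F = F_att + ΣF_rep = (-4.9550,10.0150)
p' = p + 1/5·F = (-2.9910,1.0030)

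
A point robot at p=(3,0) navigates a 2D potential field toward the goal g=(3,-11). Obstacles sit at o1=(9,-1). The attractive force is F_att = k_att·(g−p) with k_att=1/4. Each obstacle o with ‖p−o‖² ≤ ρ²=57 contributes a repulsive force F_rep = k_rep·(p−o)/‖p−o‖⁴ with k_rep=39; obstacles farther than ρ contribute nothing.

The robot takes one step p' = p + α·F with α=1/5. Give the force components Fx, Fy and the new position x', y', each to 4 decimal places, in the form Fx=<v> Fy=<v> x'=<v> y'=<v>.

F_att = 1/4·(g−p) = 1/4·(0,-11) = (0.0000,-2.7500)
o1: d²=37 ≤ ρ²=57; F_rep = 39·(-6,1)/37² = (-0.1709,0.0285)
F = F_att + ΣF_rep = (-0.1709,-2.7215)
p' = p + 1/5·F = (2.9658,-0.5443)

Fx=-0.1709 Fy=-2.7215 x'=2.9658 y'=-0.5443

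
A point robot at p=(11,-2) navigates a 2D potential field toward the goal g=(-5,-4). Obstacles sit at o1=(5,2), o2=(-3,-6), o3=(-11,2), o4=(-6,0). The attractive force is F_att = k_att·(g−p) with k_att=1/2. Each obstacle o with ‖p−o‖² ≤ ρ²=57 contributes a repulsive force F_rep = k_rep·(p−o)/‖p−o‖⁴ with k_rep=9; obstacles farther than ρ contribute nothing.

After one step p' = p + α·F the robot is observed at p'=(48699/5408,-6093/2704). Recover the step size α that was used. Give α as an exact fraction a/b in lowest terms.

F_att = 1/2·(g−p) = 1/2·(-16,-2) = (-8.0000,-1.0000)
o1: d²=52 ≤ ρ²=57; F_rep = 9·(6,-4)/52² = (0.0200,-0.0133)
o2: d²=212 > ρ²=57 → inactive
o3: d²=500 > ρ²=57 → inactive
o4: d²=293 > ρ²=57 → inactive
F = F_att + ΣF_rep = (-7.9800,-1.0133)
Δp = p'−p = (-1.9950,-0.2533); α = Δx/Fx = (-10789/5408) / (-10789/1352) = 1/4
check: Δy/Fy = (-685/2704) / (-685/676) = 1/4 ✓

α = 1/4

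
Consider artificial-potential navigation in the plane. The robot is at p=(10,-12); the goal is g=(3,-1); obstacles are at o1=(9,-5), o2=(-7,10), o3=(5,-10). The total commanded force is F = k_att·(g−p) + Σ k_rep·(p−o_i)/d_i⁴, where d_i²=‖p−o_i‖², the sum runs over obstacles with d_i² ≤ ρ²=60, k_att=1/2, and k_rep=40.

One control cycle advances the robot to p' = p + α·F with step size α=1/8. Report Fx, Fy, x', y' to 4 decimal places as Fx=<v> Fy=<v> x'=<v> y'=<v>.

F_att = 1/2·(g−p) = 1/2·(-7,11) = (-3.5000,5.5000)
o1: d²=50 ≤ ρ²=60; F_rep = 40·(1,-7)/50² = (0.0160,-0.1120)
o2: d²=773 > ρ²=60 → inactive
o3: d²=29 ≤ ρ²=60; F_rep = 40·(5,-2)/29² = (0.2378,-0.0951)
F = F_att + ΣF_rep = (-3.2462,5.2929)
p' = p + 1/8·F = (9.5942,-11.3384)

Fx=-3.2462 Fy=5.2929 x'=9.5942 y'=-11.3384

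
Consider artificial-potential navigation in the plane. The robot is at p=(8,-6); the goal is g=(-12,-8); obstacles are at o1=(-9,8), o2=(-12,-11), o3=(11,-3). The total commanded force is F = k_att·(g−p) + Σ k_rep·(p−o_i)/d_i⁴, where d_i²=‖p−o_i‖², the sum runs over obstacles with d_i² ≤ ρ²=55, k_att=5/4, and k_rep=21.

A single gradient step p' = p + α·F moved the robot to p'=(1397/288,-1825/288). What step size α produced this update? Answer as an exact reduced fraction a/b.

F_att = 5/4·(g−p) = 5/4·(-20,-2) = (-25.0000,-2.5000)
o1: d²=485 > ρ²=55 → inactive
o2: d²=425 > ρ²=55 → inactive
o3: d²=18 ≤ ρ²=55; F_rep = 21·(-3,-3)/18² = (-0.1944,-0.1944)
F = F_att + ΣF_rep = (-25.1944,-2.6944)
Δp = p'−p = (-3.1493,-0.3368); α = Δx/Fx = (-907/288) / (-907/36) = 1/8
check: Δy/Fy = (-97/288) / (-97/36) = 1/8 ✓

α = 1/8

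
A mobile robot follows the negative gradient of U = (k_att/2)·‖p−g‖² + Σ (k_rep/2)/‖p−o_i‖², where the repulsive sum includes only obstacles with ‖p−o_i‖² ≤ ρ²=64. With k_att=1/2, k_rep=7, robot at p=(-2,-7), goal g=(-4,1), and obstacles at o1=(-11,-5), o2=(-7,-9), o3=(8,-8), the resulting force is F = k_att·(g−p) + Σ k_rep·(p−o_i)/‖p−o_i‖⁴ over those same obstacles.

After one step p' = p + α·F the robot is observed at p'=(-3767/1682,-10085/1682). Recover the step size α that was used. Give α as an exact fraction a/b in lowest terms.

α = 1/4

F_att = 1/2·(g−p) = 1/2·(-2,8) = (-1.0000,4.0000)
o1: d²=85 > ρ²=64 → inactive
o2: d²=29 ≤ ρ²=64; F_rep = 7·(5,2)/29² = (0.0416,0.0166)
o3: d²=101 > ρ²=64 → inactive
F = F_att + ΣF_rep = (-0.9584,4.0166)
Δp = p'−p = (-0.2396,1.0042); α = Δx/Fx = (-403/1682) / (-806/841) = 1/4
check: Δy/Fy = (1689/1682) / (3378/841) = 1/4 ✓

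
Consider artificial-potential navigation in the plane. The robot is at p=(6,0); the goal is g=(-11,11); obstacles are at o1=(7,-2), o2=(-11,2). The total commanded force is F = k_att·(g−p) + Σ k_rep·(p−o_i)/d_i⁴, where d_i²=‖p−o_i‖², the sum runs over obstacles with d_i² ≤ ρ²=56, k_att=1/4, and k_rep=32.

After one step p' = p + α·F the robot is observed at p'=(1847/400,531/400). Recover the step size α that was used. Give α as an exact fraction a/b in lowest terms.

α = 1/4

F_att = 1/4·(g−p) = 1/4·(-17,11) = (-4.2500,2.7500)
o1: d²=5 ≤ ρ²=56; F_rep = 32·(-1,2)/5² = (-1.2800,2.5600)
o2: d²=293 > ρ²=56 → inactive
F = F_att + ΣF_rep = (-5.5300,5.3100)
Δp = p'−p = (-1.3825,1.3275); α = Δx/Fx = (-553/400) / (-553/100) = 1/4
check: Δy/Fy = (531/400) / (531/100) = 1/4 ✓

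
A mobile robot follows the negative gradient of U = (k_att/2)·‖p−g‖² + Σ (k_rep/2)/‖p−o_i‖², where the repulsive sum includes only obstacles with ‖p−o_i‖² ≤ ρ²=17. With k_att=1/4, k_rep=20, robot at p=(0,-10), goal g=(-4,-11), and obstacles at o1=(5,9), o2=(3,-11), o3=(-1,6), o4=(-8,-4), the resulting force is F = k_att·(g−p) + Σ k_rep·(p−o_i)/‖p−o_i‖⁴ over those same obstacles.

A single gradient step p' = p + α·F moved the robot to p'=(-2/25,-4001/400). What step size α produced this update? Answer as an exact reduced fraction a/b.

F_att = 1/4·(g−p) = 1/4·(-4,-1) = (-1.0000,-0.2500)
o1: d²=386 > ρ²=17 → inactive
o2: d²=10 ≤ ρ²=17; F_rep = 20·(-3,1)/10² = (-0.6000,0.2000)
o3: d²=257 > ρ²=17 → inactive
o4: d²=100 > ρ²=17 → inactive
F = F_att + ΣF_rep = (-1.6000,-0.0500)
Δp = p'−p = (-0.0800,-0.0025); α = Δx/Fx = (-2/25) / (-8/5) = 1/20
check: Δy/Fy = (-1/400) / (-1/20) = 1/20 ✓

α = 1/20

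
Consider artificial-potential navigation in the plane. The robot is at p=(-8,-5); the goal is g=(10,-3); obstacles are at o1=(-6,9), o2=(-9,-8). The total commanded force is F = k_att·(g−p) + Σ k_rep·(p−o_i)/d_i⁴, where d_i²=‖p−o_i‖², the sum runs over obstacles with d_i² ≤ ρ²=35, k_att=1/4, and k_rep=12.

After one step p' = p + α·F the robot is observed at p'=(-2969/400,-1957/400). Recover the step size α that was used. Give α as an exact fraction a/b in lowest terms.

F_att = 1/4·(g−p) = 1/4·(18,2) = (4.5000,0.5000)
o1: d²=200 > ρ²=35 → inactive
o2: d²=10 ≤ ρ²=35; F_rep = 12·(1,3)/10² = (0.1200,0.3600)
F = F_att + ΣF_rep = (4.6200,0.8600)
Δp = p'−p = (0.5775,0.1075); α = Δx/Fx = (231/400) / (231/50) = 1/8
check: Δy/Fy = (43/400) / (43/50) = 1/8 ✓

α = 1/8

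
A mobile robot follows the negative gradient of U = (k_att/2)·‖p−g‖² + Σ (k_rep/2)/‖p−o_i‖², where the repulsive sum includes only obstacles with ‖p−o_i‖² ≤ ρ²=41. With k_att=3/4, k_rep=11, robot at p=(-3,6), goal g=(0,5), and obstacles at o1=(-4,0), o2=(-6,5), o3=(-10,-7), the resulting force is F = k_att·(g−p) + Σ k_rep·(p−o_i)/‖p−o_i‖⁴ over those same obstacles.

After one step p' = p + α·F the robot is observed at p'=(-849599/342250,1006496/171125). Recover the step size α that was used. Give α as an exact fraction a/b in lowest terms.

α = 1/5

F_att = 3/4·(g−p) = 3/4·(3,-1) = (2.2500,-0.7500)
o1: d²=37 ≤ ρ²=41; F_rep = 11·(1,6)/37² = (0.0080,0.0482)
o2: d²=10 ≤ ρ²=41; F_rep = 11·(3,1)/10² = (0.3300,0.1100)
o3: d²=218 > ρ²=41 → inactive
F = F_att + ΣF_rep = (2.5880,-0.5918)
Δp = p'−p = (0.5176,-0.1184); α = Δx/Fx = (177151/342250) / (177151/68450) = 1/5
check: Δy/Fy = (-20254/171125) / (-20254/34225) = 1/5 ✓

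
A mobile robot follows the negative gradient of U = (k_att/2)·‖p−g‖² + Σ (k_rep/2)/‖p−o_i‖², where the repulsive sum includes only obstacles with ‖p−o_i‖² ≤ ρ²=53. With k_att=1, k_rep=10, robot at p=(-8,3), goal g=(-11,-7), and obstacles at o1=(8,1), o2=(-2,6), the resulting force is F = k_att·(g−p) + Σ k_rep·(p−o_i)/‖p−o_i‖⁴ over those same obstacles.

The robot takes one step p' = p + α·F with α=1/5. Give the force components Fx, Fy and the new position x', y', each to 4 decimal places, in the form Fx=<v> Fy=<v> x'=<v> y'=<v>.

Fx=-3.0296 Fy=-10.0148 x'=-8.6059 y'=0.9970

F_att = 1·(g−p) = 1·(-3,-10) = (-3.0000,-10.0000)
o1: d²=260 > ρ²=53 → inactive
o2: d²=45 ≤ ρ²=53; F_rep = 10·(-6,-3)/45² = (-0.0296,-0.0148)
F = F_att + ΣF_rep = (-3.0296,-10.0148)
p' = p + 1/5·F = (-8.6059,0.9970)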